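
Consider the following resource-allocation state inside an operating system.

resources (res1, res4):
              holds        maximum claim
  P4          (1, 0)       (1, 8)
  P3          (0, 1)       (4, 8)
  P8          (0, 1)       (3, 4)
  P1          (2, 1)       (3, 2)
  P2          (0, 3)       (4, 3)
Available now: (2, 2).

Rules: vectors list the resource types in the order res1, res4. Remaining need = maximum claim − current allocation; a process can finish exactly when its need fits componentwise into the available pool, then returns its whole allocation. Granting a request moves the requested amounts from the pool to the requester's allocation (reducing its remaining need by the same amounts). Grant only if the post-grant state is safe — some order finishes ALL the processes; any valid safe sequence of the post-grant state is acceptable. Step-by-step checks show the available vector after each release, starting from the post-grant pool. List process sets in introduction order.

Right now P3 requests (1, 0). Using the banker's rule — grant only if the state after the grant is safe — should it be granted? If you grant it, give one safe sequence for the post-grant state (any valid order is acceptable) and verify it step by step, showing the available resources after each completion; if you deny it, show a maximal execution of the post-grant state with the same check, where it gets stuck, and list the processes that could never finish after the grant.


DENY. Granting would leave the state unsafe.
Key observation: after P1, P8 the pool peaks at (3, 4), and each blocked process is short somewhere: P4 on res4; P3 on res4; P2 on res1.
Pretend the grant happened; the run P1, P8 goes as far as possible. Step-by-step check:
  pool = (1, 2)
  P1 needs (1, 1) <= (1, 2) -> finishes; pool += (2, 1) = (3, 3)
  P8 needs (3, 3) <= (3, 3) -> finishes; pool += (0, 1) = (3, 4)
  P4 still needs (0, 8) but only (3, 4) is free — short on res4
  P3 still needs (3, 7) but only (3, 4) is free — short on res4
  P2 still needs (4, 0) but only (3, 4) is free — short on res1
Had the request been granted, P4, P3 and P2 could never finish.


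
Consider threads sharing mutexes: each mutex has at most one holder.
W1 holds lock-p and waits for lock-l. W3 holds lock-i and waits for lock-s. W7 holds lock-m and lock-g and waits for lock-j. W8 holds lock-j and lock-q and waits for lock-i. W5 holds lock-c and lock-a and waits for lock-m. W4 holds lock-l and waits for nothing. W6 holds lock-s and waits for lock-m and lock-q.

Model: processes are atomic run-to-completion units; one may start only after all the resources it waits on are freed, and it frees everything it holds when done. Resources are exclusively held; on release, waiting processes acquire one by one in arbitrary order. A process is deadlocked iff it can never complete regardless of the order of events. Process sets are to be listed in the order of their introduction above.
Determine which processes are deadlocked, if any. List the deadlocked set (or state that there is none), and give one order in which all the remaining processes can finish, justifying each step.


Deadlocked set: W3, W7, W8, W5 and W6.
Key observation: nobody on the ring W3 -> W6 -> W7 -> W8 -> W3 can start until another member finishes, which never happens; W5 waits into the deadlock from upstream.
One completion order for the rest: W4, W1.
Check, step by step:
  run W4 (it waits on nothing); releases lock-l
  W1: everything it awaited (lock-l) is free; runs, freeing lock-p


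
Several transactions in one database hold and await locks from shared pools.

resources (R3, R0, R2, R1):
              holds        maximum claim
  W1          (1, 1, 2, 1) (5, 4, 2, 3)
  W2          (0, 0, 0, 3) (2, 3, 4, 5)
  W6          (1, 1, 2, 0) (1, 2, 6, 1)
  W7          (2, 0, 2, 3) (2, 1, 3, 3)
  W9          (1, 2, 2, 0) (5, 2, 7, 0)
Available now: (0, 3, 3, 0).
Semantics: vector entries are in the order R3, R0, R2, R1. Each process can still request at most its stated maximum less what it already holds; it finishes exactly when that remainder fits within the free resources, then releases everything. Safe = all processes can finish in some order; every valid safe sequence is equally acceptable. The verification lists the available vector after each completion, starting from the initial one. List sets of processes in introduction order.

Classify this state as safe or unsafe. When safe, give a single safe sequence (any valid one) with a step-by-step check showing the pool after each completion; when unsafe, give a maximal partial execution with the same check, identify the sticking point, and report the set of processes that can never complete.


UNSAFE — no complete ordering exists.
Key observation: the pool after W7, W2, W6 is (3, 4, 7, 6); every surviving request exceeds it in R3, so progress ends there.
Going as far as possible: W7, W2, W6; after that, nothing fits. Check, step by step:
  pool = (0, 3, 3, 0)
  W7: need (0, 1, 1, 0) fits (0, 3, 3, 0); releases (2, 0, 2, 3), pool now (2, 3, 5, 3)
  W2: need (2, 3, 4, 2) fits (2, 3, 5, 3); releases (0, 0, 0, 3), pool now (2, 3, 5, 6)
  W6: need (0, 1, 4, 1) fits (2, 3, 5, 6); releases (1, 1, 2, 0), pool now (3, 4, 7, 6)
  W1 cannot run: need (4, 3, 0, 2) vs free (3, 4, 7, 6) (insufficient R3)
  W9 cannot run: need (4, 0, 5, 0) vs free (3, 4, 7, 6) (insufficient R3)
Never able to finish: W1 and W9.


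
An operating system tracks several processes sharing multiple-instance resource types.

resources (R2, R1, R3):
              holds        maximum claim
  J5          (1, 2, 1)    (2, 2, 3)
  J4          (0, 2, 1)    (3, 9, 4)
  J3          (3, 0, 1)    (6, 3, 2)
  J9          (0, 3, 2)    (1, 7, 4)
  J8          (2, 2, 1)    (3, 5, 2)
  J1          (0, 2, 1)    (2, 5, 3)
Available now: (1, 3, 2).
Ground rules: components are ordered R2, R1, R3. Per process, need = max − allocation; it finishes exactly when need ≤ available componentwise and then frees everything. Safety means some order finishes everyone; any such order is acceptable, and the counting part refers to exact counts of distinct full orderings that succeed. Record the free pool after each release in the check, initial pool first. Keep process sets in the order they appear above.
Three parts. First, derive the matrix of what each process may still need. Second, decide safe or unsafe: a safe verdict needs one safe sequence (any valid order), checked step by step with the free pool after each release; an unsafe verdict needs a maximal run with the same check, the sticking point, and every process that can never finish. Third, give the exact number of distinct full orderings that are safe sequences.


(1) Remaining need (order R2, R1, R3):
  J5: (1, 0, 2)
  J4: (3, 7, 3)
  J3: (3, 3, 1)
  J9: (1, 4, 2)
  J8: (1, 3, 1)
  J1: (2, 3, 2)
(2) The state is SAFE; one workable sequence: J8, J3, J5, J1, J9, J4.
Key observation: J8 is the earliest step where a requested resource binds exactly: need (1, 3, 1), pool (1, 3, 2) at its turn.
Walking it through:
  pool = (1, 3, 2)
  J8 needs (1, 3, 1) <= (1, 3, 2) -> finishes; pool += (2, 2, 1) = (3, 5, 3)
  J3 needs (3, 3, 1) <= (3, 5, 3) -> finishes; pool += (3, 0, 1) = (6, 5, 4)
  J5 needs (1, 0, 2) <= (6, 5, 4) -> finishes; pool += (1, 2, 1) = (7, 7, 5)
  J1 needs (2, 3, 2) <= (7, 7, 5) -> finishes; pool += (0, 2, 1) = (7, 9, 6)
  J9 needs (1, 4, 2) <= (7, 9, 6) -> finishes; pool += (0, 3, 2) = (7, 12, 8)
  J4 needs (3, 7, 3) <= (7, 12, 8) -> finishes; pool += (0, 2, 1) = (7, 14, 9)
(3) The exact count: 130 of the possible complete orderings are safe sequences.


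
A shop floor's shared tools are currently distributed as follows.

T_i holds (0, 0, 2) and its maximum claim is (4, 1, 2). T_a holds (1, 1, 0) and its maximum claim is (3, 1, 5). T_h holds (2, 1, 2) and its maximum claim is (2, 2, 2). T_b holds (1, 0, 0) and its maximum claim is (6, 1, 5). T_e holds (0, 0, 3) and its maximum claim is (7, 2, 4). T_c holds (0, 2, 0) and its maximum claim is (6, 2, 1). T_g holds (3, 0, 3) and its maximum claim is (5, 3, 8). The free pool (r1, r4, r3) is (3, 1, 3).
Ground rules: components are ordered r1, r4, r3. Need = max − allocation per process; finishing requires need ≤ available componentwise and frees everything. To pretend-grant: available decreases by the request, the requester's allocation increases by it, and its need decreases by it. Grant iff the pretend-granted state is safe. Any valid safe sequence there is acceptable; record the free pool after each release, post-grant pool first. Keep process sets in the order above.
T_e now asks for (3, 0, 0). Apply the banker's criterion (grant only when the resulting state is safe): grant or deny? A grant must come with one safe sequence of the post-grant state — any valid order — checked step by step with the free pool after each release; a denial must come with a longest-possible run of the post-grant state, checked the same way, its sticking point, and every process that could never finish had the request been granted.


GRANT. The post-grant state is safe; one safe sequence: T_h, T_a, T_g, T_c, T_b, T_i, T_e.
Key observation: the grant leaves (0, 1, 3) free — enough for T_h, whose release restarts the cascade.
Check on the post-grant state, step by step:
  pool = (0, 1, 3)
  T_h: need (0, 1, 0) fits (0, 1, 3); releases (2, 1, 2), pool now (2, 2, 5)
  T_a: need (2, 0, 5) fits (2, 2, 5); releases (1, 1, 0), pool now (3, 3, 5)
  T_g: need (2, 3, 5) fits (3, 3, 5); releases (3, 0, 3), pool now (6, 3, 8)
  T_c: need (6, 0, 1) fits (6, 3, 8); releases (0, 2, 0), pool now (6, 5, 8)
  T_b: need (5, 1, 5) fits (6, 5, 8); releases (1, 0, 0), pool now (7, 5, 8)
  T_i: need (4, 1, 0) fits (7, 5, 8); releases (0, 0, 2), pool now (7, 5, 10)
  T_e: need (4, 2, 1) fits (7, 5, 10); releases (3, 0, 3), pool now (10, 5, 13)


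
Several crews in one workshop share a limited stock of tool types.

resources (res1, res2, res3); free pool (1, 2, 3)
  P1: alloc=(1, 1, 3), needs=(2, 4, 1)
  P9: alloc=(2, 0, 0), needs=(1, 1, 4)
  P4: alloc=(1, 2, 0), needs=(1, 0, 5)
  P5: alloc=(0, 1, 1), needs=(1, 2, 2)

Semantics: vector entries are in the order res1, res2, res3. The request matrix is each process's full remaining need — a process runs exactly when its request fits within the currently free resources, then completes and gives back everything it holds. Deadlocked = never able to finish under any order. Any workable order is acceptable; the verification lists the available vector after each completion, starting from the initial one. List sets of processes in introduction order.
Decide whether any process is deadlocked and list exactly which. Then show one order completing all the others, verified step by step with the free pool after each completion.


Deadlocked set: P1 and P4.
Key observation: after P5, P9 the pool peaks at (3, 3, 4), and each blocked process is short somewhere: P1 on res2; P4 on res3.
The rest can finish in the order P5, P9. Verifying each step:
  pool = (1, 2, 3)
  P5: need (1, 2, 2) fits (1, 2, 3); releases (0, 1, 1), pool now (1, 3, 4)
  P9: need (1, 1, 4) fits (1, 3, 4); releases (2, 0, 0), pool now (3, 3, 4)
None of the blocked processes ever fits:
  P1 still needs (2, 4, 1) but only (3, 3, 4) is free — short on res2
  P4 still needs (1, 0, 5) but only (3, 3, 4) is free — short on res3


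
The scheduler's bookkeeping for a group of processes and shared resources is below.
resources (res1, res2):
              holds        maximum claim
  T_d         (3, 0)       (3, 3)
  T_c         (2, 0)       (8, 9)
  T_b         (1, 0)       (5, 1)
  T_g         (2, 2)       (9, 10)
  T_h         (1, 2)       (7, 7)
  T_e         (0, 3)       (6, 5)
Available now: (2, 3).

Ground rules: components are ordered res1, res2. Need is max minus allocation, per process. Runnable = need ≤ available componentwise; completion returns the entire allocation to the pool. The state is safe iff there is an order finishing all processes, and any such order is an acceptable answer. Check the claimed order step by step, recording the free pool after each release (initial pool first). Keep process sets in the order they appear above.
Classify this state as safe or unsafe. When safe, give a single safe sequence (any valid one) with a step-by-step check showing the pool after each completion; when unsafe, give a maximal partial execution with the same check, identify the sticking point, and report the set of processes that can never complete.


SAFE, for example via the order T_d, T_b, T_e, T_h, T_g, T_c.
Key observation: T_d marks the first exact bind of the order: its need (0, 3) fits the free (2, 3) with zero slack on a requested resource.
Verifying each step:
  pool = (2, 3)
  T_d needs (0, 3) <= (2, 3) -> finishes; pool += (3, 0) = (5, 3)
  T_b needs (4, 1) <= (5, 3) -> finishes; pool += (1, 0) = (6, 3)
  T_e needs (6, 2) <= (6, 3) -> finishes; pool += (0, 3) = (6, 6)
  T_h needs (6, 5) <= (6, 6) -> finishes; pool += (1, 2) = (7, 8)
  T_g needs (7, 8) <= (7, 8) -> finishes; pool += (2, 2) = (9, 10)
  T_c needs (6, 9) <= (9, 10) -> finishes; pool += (2, 0) = (11, 10)


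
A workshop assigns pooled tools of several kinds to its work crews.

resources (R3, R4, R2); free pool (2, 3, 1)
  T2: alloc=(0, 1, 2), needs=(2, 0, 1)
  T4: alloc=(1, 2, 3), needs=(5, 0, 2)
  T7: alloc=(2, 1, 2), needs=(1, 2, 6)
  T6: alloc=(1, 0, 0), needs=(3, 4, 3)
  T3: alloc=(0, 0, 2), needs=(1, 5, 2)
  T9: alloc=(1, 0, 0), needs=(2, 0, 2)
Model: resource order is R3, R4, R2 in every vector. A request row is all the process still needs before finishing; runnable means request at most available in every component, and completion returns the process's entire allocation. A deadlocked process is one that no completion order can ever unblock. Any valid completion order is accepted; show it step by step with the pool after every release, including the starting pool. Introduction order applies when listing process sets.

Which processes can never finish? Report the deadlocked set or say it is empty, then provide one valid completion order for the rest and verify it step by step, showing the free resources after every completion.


Deadlocked set: T4, T7 and T3.
Key observation: after T2, T9, T6 the pool peaks at (4, 4, 3), and each blocked process is short somewhere: T4 on R3; T7 on R2; T3 on R4.
One completion order for the rest: T2, T9, T6. Check, step by step:
  pool = (2, 3, 1)
  run T2 (needs (2, 0, 1), free (2, 3, 1)); after release of (0, 1, 2) the pool is (2, 4, 3)
  run T9 (needs (2, 0, 2), free (2, 4, 3)); after release of (1, 0, 0) the pool is (3, 4, 3)
  run T6 (needs (3, 4, 3), free (3, 4, 3)); after release of (1, 0, 0) the pool is (4, 4, 3)
None of the blocked processes ever fits:
  T4 cannot run: need (5, 0, 2) vs free (4, 4, 3) (insufficient R3)
  T7 cannot run: need (1, 2, 6) vs free (4, 4, 3) (insufficient R2)
  T3 cannot run: need (1, 5, 2) vs free (4, 4, 3) (insufficient R4)


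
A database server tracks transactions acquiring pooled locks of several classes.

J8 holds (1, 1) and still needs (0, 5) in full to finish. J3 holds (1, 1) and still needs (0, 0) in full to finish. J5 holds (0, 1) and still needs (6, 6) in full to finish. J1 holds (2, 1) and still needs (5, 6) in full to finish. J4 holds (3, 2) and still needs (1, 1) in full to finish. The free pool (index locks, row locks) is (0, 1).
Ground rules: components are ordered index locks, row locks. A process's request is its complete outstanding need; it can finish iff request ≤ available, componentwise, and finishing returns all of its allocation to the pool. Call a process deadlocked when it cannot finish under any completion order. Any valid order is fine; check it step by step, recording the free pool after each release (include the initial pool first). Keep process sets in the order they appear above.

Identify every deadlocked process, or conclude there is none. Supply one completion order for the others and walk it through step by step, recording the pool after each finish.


Deadlocked set: J8, J5 and J1.
Key observation: J3, J4 can finish, but then (4, 4) is all there is, and the blocked group's row locks demands exceed it.
The rest can finish in the order J3, J4. Check, step by step:
  pool = (0, 1)
  run J3 (needs (0, 0), free (0, 1)); after release of (1, 1) the pool is (1, 2)
  run J4 (needs (1, 1), free (1, 2)); after release of (3, 2) the pool is (4, 4)
None of the blocked processes ever fits:
  J8 still needs (0, 5) but only (4, 4) is free — short on row locks
  J5 still needs (6, 6) but only (4, 4) is free — short on index locks and row locks
  J1 still needs (5, 6) but only (4, 4) is free — short on index locks and row locks


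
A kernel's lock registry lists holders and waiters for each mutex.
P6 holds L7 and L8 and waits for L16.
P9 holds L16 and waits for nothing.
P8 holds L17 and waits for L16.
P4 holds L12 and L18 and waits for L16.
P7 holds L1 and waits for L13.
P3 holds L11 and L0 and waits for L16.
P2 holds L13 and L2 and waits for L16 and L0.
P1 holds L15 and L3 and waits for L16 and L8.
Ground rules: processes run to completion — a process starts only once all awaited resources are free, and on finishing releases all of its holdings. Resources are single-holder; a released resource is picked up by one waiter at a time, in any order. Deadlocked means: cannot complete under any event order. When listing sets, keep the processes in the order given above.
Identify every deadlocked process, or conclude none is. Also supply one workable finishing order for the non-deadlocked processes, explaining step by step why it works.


Nothing here is deadlocked.
Key observation: there is no circular wait here — follow any chain and it reaches a process that is free to run now.
The rest can finish in the order P9, P4, P3, P8, P2, P6, P1, P7.
Walking it through:
  run P9 (it waits on nothing); releases L16
  P4: everything it awaited (L16) is free; runs, freeing L12 and L18
  P3: everything it awaited (L16) is free; runs, freeing L11 and L0
  P8: everything it awaited (L16) is free; runs, freeing L17
  P2: everything it awaited (L16 and L0) is free; runs, freeing L13 and L2
  P6: everything it awaited (L16) is free; runs, freeing L7 and L8
  P1: everything it awaited (L16 and L8) is free; runs, freeing L15 and L3
  P7: everything it awaited (L13) is free; runs, freeing L1


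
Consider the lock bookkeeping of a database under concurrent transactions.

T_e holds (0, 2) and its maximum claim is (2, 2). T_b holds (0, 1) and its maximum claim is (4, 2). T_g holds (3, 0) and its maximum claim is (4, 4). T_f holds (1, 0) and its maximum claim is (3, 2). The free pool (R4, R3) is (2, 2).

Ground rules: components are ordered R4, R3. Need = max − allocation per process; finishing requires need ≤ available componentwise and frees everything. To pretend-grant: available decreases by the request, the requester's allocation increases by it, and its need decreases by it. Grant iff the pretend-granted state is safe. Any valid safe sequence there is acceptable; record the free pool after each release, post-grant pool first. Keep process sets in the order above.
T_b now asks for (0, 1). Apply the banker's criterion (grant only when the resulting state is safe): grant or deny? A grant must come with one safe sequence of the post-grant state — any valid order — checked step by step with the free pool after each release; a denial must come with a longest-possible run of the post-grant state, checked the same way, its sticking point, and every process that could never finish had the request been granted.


DENY: after the grant no complete ordering would exist.
Key observation: after T_e, T_f the pool peaks at (3, 3), and each blocked process is short somewhere: T_b on R4; T_g on R3.
On the post-grant state, T_e, T_f is a maximal run — nothing extends it. Check, step by step:
  pool = (2, 1)
  T_e: need (2, 0) fits (2, 1); releases (0, 2), pool now (2, 3)
  T_f: need (2, 2) fits (2, 3); releases (1, 0), pool now (3, 3)
  T_b cannot run: need (4, 0) vs free (3, 3) (insufficient R4)
  T_g cannot run: need (1, 4) vs free (3, 3) (insufficient R3)
Post-grant, the permanently blocked set is T_b and T_g.


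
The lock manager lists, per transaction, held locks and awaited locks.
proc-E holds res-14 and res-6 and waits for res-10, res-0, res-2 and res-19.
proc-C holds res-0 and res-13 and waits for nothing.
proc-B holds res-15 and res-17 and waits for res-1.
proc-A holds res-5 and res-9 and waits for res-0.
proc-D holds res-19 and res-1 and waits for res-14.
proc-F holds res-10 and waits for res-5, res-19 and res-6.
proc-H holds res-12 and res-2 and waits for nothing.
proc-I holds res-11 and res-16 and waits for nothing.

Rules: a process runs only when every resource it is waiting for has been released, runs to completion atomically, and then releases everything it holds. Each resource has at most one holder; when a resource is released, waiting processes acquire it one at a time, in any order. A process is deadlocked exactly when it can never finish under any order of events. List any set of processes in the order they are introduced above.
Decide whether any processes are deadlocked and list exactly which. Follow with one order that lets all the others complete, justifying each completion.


Deadlocked set: proc-E, proc-B, proc-D and proc-F.
Key observation: proc-E -> proc-D -> proc-E is a circular wait — nothing in it can go first; proc-F is caught in further circular waits and proc-B waits into the deadlock from upstream.
The rest can finish in the order proc-C, proc-I, proc-H, proc-A.
Verifying each step:
  proc-C waits on nothing -> runs at once and releases res-0 and res-13
  proc-I waits on nothing -> runs at once and releases res-11 and res-16
  proc-H waits on nothing -> runs at once and releases res-12 and res-2
  proc-A: everything it awaited (res-0) is free; runs, freeing res-5 and res-9


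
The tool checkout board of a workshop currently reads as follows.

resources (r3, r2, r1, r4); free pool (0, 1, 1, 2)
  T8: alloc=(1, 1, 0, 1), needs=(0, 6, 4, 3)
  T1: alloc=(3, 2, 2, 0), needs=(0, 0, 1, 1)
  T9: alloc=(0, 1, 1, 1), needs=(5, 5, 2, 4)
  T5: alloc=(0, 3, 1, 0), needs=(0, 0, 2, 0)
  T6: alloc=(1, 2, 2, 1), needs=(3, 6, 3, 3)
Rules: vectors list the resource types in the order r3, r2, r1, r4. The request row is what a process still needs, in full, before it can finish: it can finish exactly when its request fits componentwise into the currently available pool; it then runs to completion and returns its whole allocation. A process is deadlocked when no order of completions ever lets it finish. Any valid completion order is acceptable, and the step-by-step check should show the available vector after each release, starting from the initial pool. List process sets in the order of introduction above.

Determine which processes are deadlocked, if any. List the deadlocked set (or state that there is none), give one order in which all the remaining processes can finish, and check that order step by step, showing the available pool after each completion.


Deadlocked set: T8, T9 and T6.
Key observation: even finishing T1, T5 leaves just (3, 6, 4, 2) free — too little r4 for any of the remaining processes.
The rest can finish in the order T1, T5. Step-by-step check:
  pool = (0, 1, 1, 2)
  T1 needs (0, 0, 1, 1) <= (0, 1, 1, 2) -> finishes; pool += (3, 2, 2, 0) = (3, 3, 3, 2)
  T5 needs (0, 0, 2, 0) <= (3, 3, 3, 2) -> finishes; pool += (0, 3, 1, 0) = (3, 6, 4, 2)
The blocked processes can never fit:
  blocked: T8 wants (0, 6, 4, 3), pool (3, 6, 4, 2) — not enough r4
  blocked: T9 wants (5, 5, 2, 4), pool (3, 6, 4, 2) — not enough r3 and r4
  blocked: T6 wants (3, 6, 3, 3), pool (3, 6, 4, 2) — not enough r4


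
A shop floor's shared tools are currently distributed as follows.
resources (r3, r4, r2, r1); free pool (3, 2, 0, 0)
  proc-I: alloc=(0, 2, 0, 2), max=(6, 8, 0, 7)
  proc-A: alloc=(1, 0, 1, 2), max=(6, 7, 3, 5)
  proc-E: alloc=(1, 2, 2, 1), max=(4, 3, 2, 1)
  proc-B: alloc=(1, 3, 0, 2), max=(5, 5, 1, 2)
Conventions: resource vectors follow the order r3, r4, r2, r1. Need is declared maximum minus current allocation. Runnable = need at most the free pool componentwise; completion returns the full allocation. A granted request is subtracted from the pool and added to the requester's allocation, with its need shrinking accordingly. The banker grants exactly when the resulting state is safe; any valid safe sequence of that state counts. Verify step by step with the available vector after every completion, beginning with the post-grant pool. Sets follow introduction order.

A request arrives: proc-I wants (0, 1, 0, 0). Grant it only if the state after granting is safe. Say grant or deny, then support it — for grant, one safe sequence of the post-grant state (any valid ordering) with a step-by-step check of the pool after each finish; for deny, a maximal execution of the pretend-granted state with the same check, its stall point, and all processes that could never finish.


DENY. Granting would leave the state unsafe.
Key observation: after proc-E, proc-B the pool peaks at (5, 6, 2, 3), and each blocked process is short somewhere: proc-I on r3, r1; proc-A on r4.
Pretend the grant happened; the run proc-E, proc-B goes as far as possible. Check, step by step:
  pool = (3, 1, 0, 0)
  proc-E needs (3, 1, 0, 0) <= (3, 1, 0, 0) -> finishes; pool += (1, 2, 2, 1) = (4, 3, 2, 1)
  proc-B needs (4, 2, 1, 0) <= (4, 3, 2, 1) -> finishes; pool += (1, 3, 0, 2) = (5, 6, 2, 3)
  blocked: proc-I wants (6, 5, 0, 5), pool (5, 6, 2, 3) — not enough r3 and r1
  blocked: proc-A wants (5, 7, 2, 3), pool (5, 6, 2, 3) — not enough r4
Processes that could never finish after the grant: proc-I and proc-A.


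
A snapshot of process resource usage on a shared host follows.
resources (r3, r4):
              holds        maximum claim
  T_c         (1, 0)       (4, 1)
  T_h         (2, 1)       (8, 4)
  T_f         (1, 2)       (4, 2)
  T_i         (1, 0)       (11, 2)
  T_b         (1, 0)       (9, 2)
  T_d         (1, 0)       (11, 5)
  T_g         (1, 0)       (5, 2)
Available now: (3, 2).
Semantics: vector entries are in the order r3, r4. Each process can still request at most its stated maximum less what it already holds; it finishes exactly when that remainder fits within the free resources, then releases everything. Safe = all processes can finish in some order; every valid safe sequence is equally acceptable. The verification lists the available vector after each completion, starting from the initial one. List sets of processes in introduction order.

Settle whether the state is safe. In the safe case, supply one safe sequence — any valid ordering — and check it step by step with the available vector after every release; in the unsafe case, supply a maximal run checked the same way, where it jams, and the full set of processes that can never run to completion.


UNSAFE.
Key observation: T_f, T_g, T_c, T_h, T_b can finish, but then (9, 5) is all there is, and the blocked group's r3 demands exceed it.
Going as far as possible: T_f, T_g, T_c, T_h, T_b; after that, nothing fits. Check, step by step:
  pool = (3, 2)
  T_f: need (3, 0) fits (3, 2); releases (1, 2), pool now (4, 4)
  T_g: need (4, 2) fits (4, 4); releases (1, 0), pool now (5, 4)
  T_c: need (3, 1) fits (5, 4); releases (1, 0), pool now (6, 4)
  T_h: need (6, 3) fits (6, 4); releases (2, 1), pool now (8, 5)
  T_b: need (8, 2) fits (8, 5); releases (1, 0), pool now (9, 5)
  T_i still needs (10, 2) but only (9, 5) is free — short on r3
  T_d still needs (10, 5) but only (9, 5) is free — short on r3
Permanently blocked: T_i and T_d.


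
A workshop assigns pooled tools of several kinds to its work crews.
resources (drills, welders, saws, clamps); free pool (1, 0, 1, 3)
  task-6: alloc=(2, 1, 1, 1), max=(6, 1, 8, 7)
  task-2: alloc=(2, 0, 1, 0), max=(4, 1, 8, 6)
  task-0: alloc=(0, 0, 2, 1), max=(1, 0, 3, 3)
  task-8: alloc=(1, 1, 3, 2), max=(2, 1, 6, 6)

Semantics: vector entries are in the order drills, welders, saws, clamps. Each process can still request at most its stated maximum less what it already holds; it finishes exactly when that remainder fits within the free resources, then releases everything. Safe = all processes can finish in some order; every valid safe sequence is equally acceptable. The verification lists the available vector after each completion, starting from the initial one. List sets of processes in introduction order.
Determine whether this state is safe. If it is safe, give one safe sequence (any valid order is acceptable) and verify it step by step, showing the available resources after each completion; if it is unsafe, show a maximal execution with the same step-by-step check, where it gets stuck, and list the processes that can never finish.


UNSAFE — no complete ordering exists.
Key observation: task-0, task-8 can finish, but then (2, 1, 6, 6) is all there is, and the blocked group's saws demands exceed it.
The run task-0, task-8 cannot be extended any further. Verifying each step:
  pool = (1, 0, 1, 3)
  task-0: need (1, 0, 1, 2) fits (1, 0, 1, 3); releases (0, 0, 2, 1), pool now (1, 0, 3, 4)
  task-8: need (1, 0, 3, 4) fits (1, 0, 3, 4); releases (1, 1, 3, 2), pool now (2, 1, 6, 6)
  task-6 still needs (4, 0, 7, 6) but only (2, 1, 6, 6) is free — short on drills and saws
  task-2 still needs (2, 1, 7, 6) but only (2, 1, 6, 6) is free — short on saws
Processes that can never finish: task-6 and task-2.


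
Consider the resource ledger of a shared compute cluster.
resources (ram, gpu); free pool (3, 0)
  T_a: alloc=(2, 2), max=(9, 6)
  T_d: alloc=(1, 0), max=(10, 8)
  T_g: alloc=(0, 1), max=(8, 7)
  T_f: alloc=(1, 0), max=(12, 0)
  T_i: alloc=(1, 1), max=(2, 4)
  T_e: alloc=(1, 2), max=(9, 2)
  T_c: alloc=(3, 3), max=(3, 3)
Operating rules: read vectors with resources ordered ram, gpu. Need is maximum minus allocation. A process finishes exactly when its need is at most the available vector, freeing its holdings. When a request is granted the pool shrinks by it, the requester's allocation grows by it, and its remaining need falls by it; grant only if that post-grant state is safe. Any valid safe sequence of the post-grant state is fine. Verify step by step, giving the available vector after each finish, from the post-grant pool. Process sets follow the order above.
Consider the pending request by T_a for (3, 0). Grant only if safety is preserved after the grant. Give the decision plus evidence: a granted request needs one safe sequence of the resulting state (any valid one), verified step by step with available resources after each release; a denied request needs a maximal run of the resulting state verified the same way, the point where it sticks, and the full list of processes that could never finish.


GRANT. The post-grant state is safe; one safe sequence: T_c, T_i, T_a, T_g, T_e, T_d, T_f.
Key observation: the transfer keeps a workable pool ((0, 0)); T_c starts the safe sequence.
Check on the post-grant state, step by step:
  pool = (0, 0)
  T_c needs (0, 0) <= (0, 0) -> finishes; pool += (3, 3) = (3, 3)
  T_i needs (1, 3) <= (3, 3) -> finishes; pool += (1, 1) = (4, 4)
  T_a needs (4, 4) <= (4, 4) -> finishes; pool += (5, 2) = (9, 6)
  T_g needs (8, 6) <= (9, 6) -> finishes; pool += (0, 1) = (9, 7)
  T_e needs (8, 0) <= (9, 7) -> finishes; pool += (1, 2) = (10, 9)
  T_d needs (9, 8) <= (10, 9) -> finishes; pool += (1, 0) = (11, 9)
  T_f needs (11, 0) <= (11, 9) -> finishes; pool += (1, 0) = (12, 9)


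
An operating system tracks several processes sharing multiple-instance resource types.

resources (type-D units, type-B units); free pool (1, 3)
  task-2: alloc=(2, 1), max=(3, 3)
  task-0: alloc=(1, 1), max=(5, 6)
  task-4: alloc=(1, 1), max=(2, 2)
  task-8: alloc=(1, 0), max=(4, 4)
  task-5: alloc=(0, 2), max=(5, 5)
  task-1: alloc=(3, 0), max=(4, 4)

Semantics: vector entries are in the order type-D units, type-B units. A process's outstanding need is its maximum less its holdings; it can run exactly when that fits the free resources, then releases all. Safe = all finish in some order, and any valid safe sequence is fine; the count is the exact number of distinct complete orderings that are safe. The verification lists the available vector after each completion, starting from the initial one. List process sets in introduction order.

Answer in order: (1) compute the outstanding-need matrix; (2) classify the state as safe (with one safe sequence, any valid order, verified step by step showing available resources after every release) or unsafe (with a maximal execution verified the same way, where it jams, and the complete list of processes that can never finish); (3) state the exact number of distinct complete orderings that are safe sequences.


(1) Remaining need (order type-D units, type-B units):
  task-2: (1, 2)
  task-0: (4, 5)
  task-4: (1, 1)
  task-8: (3, 4)
  task-5: (5, 3)
  task-1: (1, 4)
(2) SAFE. One safe sequence: task-2, task-8, task-4, task-0, task-5, task-1.
Key observation: the order's first zero-slack moment is task-2 ((1, 2) needed, (1, 3) free — a requested resource with nothing to spare).
Check, step by step:
  pool = (1, 3)
  run task-2 (needs (1, 2), free (1, 3)); after release of (2, 1) the pool is (3, 4)
  run task-8 (needs (3, 4), free (3, 4)); after release of (1, 0) the pool is (4, 4)
  run task-4 (needs (1, 1), free (4, 4)); after release of (1, 1) the pool is (5, 5)
  run task-0 (needs (4, 5), free (5, 5)); after release of (1, 1) the pool is (6, 6)
  run task-5 (needs (5, 3), free (6, 6)); after release of (0, 2) the pool is (6, 8)
  run task-1 (needs (1, 4), free (6, 8)); after release of (3, 0) the pool is (9, 8)
(3) Precisely 78 of the possible complete orderings are safe sequences.


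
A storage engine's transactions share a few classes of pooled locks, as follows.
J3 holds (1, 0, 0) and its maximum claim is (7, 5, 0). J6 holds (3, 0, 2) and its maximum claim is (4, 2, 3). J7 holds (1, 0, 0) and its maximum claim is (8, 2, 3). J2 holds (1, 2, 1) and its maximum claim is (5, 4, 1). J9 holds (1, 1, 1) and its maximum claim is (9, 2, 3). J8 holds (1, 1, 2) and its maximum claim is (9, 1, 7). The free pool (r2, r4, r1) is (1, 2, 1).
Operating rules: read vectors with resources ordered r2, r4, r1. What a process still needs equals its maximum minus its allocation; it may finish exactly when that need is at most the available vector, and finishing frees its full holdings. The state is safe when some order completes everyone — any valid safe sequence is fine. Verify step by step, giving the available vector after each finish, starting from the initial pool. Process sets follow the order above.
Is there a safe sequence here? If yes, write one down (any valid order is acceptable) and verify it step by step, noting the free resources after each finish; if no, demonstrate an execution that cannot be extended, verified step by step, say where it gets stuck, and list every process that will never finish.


UNSAFE — no complete ordering exists.
Key observation: once J6, J2 finish, the pool peaks at (5, 4, 4) — and every remaining process still needs more r2 than that.
Going as far as possible: J6, J2; after that, nothing fits. Step-by-step check:
  pool = (1, 2, 1)
  J6: need (1, 2, 1) fits (1, 2, 1); releases (3, 0, 2), pool now (4, 2, 3)
  J2: need (4, 2, 0) fits (4, 2, 3); releases (1, 2, 1), pool now (5, 4, 4)
  J3 still needs (6, 5, 0) but only (5, 4, 4) is free — short on r2 and r4
  J7 still needs (7, 2, 3) but only (5, 4, 4) is free — short on r2
  J9 still needs (8, 1, 2) but only (5, 4, 4) is free — short on r2
  J8 still needs (8, 0, 5) but only (5, 4, 4) is free — short on r2 and r1
Permanently blocked: J3, J7, J9 and J8.


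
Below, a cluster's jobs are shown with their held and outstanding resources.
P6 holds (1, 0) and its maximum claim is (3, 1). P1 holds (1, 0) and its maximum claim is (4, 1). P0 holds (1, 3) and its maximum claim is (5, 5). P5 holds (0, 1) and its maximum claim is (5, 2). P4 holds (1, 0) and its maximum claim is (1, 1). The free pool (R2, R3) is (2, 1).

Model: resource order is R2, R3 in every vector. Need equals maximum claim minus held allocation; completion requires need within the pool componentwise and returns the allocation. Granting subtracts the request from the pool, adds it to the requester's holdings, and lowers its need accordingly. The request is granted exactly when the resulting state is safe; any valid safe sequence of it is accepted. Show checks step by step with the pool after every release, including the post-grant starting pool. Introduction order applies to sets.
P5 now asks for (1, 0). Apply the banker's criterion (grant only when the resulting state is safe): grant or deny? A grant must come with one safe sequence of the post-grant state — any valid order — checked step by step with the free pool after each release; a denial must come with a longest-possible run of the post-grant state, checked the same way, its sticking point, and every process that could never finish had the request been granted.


GRANT: granting preserves safety; a valid post-grant sequence is P4, P6, P1, P5, P0.
Key observation: post-grant, (1, 1) remains, and an order beginning with P4 completes everyone.
Verifying the post-grant state step by step:
  pool = (1, 1)
  P4: need (0, 1) fits (1, 1); releases (1, 0), pool now (2, 1)
  P6: need (2, 1) fits (2, 1); releases (1, 0), pool now (3, 1)
  P1: need (3, 1) fits (3, 1); releases (1, 0), pool now (4, 1)
  P5: need (4, 1) fits (4, 1); releases (1, 1), pool now (5, 2)
  P0: need (4, 2) fits (5, 2); releases (1, 3), pool now (6, 5)


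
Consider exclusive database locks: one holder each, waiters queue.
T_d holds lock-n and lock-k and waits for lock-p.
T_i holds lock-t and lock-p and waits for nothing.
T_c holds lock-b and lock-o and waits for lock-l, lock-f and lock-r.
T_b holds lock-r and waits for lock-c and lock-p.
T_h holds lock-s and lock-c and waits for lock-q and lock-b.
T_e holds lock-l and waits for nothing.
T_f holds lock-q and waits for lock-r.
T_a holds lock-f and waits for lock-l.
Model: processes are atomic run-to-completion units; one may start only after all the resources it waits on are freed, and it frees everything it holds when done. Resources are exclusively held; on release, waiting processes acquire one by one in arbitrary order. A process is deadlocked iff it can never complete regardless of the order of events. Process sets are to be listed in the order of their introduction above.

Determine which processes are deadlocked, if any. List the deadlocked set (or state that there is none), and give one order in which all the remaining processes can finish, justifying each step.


Deadlocked set: T_c, T_b, T_h and T_f.
Key observation: the waits loop around T_c -> T_b -> T_h -> T_c with no way out; T_f is caught in further circular waits.
One completion order for the rest: T_e, T_a, T_i, T_d.
Check, step by step:
  T_e: no waits; runs immediately, freeing lock-l
  run T_a (all its waits — lock-l — are resolved); releases lock-f
  T_i: no waits; runs immediately, freeing lock-t and lock-p
  run T_d (all its waits — lock-p — are resolved); releases lock-n and lock-k


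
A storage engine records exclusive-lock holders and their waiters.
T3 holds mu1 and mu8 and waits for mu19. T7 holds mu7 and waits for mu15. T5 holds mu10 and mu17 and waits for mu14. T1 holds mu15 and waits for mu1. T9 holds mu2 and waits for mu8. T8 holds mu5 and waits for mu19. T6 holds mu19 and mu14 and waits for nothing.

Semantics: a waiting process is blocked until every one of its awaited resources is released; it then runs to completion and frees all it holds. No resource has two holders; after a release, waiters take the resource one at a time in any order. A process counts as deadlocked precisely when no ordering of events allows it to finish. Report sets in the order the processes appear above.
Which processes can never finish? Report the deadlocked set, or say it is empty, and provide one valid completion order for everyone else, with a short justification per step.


The deadlocked set is empty.
Key observation: no waiting chain loops back on itself — every chain ends at a process that waits on nothing, so everyone eventually runs.
One completion order for the rest: T6, T3, T1, T7, T8, T9, T5.
Walking it through:
  T6 waits on nothing -> runs at once and releases mu19 and mu14
  run T3 (all its waits — mu19 — are resolved); releases mu1 and mu8
  run T1 (all its waits — mu1 — are resolved); releases mu15
  run T7 (all its waits — mu15 — are resolved); releases mu7
  run T8 (all its waits — mu19 — are resolved); releases mu5
  run T9 (all its waits — mu8 — are resolved); releases mu2
  run T5 (all its waits — mu14 — are resolved); releases mu10 and mu17
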